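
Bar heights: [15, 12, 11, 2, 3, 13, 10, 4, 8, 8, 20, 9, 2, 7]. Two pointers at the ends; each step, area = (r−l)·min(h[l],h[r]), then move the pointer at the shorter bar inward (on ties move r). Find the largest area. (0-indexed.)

max area = 150

l=0 r=13: min(15,7)*13=91 best=91 *, r--
l=0 r=12: min(15,2)*12=24 best=91, r--
l=0 r=11: min(15,9)*11=99 best=99 *, r--
l=0 r=10: min(15,20)*10=150 best=150 *, l++
l=1 r=10: min(12,20)*9=108 best=150, l++
l=2 r=10: min(11,20)*8=88 best=150, l++
l=3 r=10: min(2,20)*7=14 best=150, l++
l=4 r=10: min(3,20)*6=18 best=150, l++
l=5 r=10: min(13,20)*5=65 best=150, l++
l=6 r=10: min(10,20)*4=40 best=150, l++
l=7 r=10: min(4,20)*3=12 best=150, l++
l=8 r=10: min(8,20)*2=16 best=150, l++
l=9 r=10: min(8,20)*1=8 best=150, l++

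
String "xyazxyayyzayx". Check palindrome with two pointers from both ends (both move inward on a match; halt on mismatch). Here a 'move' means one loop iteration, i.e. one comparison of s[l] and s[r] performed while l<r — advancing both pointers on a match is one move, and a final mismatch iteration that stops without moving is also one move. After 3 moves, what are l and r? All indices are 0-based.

l=3, r=9

[0,12] 'x'=='x' → l++,r--
[1,11] 'y'=='y' → l++,r--
[2,10] 'a'=='a' → l++,r--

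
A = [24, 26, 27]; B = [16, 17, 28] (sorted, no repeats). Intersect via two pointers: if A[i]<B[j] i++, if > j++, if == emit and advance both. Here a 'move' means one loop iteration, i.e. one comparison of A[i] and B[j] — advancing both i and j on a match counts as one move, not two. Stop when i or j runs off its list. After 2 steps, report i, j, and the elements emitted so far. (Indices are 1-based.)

[i=1,j=1] 24>16 → j++
[i=1,j=2] 24>17 → j++

i=1, j=3, emitted=[]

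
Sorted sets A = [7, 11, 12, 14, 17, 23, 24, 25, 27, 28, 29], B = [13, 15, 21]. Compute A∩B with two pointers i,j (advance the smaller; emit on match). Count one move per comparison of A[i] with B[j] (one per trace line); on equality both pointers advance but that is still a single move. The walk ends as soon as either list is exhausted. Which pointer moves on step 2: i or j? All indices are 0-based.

i=0 j=0: 7<13, i++
i=1 j=0: 11<13, i++

i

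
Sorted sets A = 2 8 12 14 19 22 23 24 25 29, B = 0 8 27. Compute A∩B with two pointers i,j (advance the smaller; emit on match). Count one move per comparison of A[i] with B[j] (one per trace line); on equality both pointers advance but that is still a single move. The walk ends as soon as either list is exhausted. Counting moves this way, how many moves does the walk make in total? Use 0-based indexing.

11 moves

i=0 j=0: 2>0, j++
i=0 j=1: 2<8, i++
i=1 j=1: 8==8 emit, i++,j++
i=2 j=2: 12<27, i++
i=3 j=2: 14<27, i++
i=4 j=2: 19<27, i++
i=5 j=2: 22<27, i++
i=6 j=2: 23<27, i++
i=7 j=2: 24<27, i++
i=8 j=2: 25<27, i++
i=9 j=2: 29>27, j++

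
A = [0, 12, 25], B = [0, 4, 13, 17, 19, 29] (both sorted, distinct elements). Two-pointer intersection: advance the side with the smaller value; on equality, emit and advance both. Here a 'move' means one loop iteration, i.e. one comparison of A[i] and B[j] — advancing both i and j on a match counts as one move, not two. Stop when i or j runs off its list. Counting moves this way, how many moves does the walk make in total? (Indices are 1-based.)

[i=1,j=1] 0==0 emit → i++,j++
[i=2,j=2] 12>4 → j++
[i=2,j=3] 12<13 → i++
[i=3,j=3] 25>13 → j++
[i=3,j=4] 25>17 → j++
[i=3,j=5] 25>19 → j++
[i=3,j=6] 25<29 → i++

7 moves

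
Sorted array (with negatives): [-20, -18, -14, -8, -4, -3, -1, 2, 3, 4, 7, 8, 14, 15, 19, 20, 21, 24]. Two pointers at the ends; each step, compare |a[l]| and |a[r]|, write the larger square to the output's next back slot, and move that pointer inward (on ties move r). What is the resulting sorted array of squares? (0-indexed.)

[0,17] |-20|<=|24| out[17]=576 → r--
[0,16] |-20|<=|21| out[16]=441 → r--
[0,15] |-20|<=|20| out[15]=400 → r--
[0,14] |-20|>|19| out[14]=400 → l++
[1,14] |-18|<=|19| out[13]=361 → r--
[1,13] |-18|>|15| out[12]=324 → l++
[2,13] |-14|<=|15| out[11]=225 → r--
[2,12] |-14|<=|14| out[10]=196 → r--
[2,11] |-14|>|8| out[9]=196 → l++
[3,11] |-8|<=|8| out[8]=64 → r--
[3,10] |-8|>|7| out[7]=64 → l++
[4,10] |-4|<=|7| out[6]=49 → r--
[4,9] |-4|<=|4| out[5]=16 → r--
[4,8] |-4|>|3| out[4]=16 → l++
[5,8] |-3|<=|3| out[3]=9 → r--
[5,7] |-3|>|2| out[2]=9 → l++
[6,7] |-1|<=|2| out[1]=4 → r--
[6,6] |-1|<=|-1| out[0]=1 → r--

[1, 4, 9, 9, 16, 16, 49, 64, 64, 196, 196, 225, 324, 361, 400, 400, 441, 576]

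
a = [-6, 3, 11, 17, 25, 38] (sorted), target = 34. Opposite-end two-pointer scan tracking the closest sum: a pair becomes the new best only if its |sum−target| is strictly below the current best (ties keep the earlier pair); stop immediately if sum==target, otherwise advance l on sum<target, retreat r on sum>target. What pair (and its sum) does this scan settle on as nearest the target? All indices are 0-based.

pair (-6, 38) with sum 32 (|Δ|=2)

l=0 r=5: -6+38=32 d=2 *, l++
l=1 r=5: 3+38=41 d=7, r--
l=1 r=4: 3+25=28 d=6, l++
l=2 r=4: 11+25=36 d=2, r--
l=2 r=3: 11+17=28 d=6, l++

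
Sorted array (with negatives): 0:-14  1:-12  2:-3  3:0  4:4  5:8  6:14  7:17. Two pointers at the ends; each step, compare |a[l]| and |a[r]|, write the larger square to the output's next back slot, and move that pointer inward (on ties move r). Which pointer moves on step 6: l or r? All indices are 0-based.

l=0 r=7: |-14|<=|17| out[7]=289, r--
l=0 r=6: |-14|<=|14| out[6]=196, r--
l=0 r=5: |-14|>|8| out[5]=196, l++
l=1 r=5: |-12|>|8| out[4]=144, l++
l=2 r=5: |-3|<=|8| out[3]=64, r--
l=2 r=4: |-3|<=|4| out[2]=16, r--

r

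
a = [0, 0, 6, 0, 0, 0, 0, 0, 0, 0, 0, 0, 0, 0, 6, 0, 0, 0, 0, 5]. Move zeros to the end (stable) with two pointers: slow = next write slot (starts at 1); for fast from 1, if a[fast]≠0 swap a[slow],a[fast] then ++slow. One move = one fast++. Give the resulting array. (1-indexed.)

[6, 6, 5, 0, 0, 0, 0, 0, 0, 0, 0, 0, 0, 0, 0, 0, 0, 0, 0, 0]

slow=1 fast=1: a[fast]=0, fast++
slow=1 fast=2: a[fast]=0, fast++
slow=1 fast=3: a[fast]=6≠0 swap→a[1]=6, slow++,fast++
slow=2 fast=4: a[fast]=0, fast++
slow=2 fast=5: a[fast]=0, fast++
slow=2 fast=6: a[fast]=0, fast++
slow=2 fast=7: a[fast]=0, fast++
slow=2 fast=8: a[fast]=0, fast++
slow=2 fast=9: a[fast]=0, fast++
slow=2 fast=10: a[fast]=0, fast++
slow=2 fast=11: a[fast]=0, fast++
slow=2 fast=12: a[fast]=0, fast++
slow=2 fast=13: a[fast]=0, fast++
slow=2 fast=14: a[fast]=0, fast++
slow=2 fast=15: a[fast]=6≠0 swap→a[2]=6, slow++,fast++
slow=3 fast=16: a[fast]=0, fast++
slow=3 fast=17: a[fast]=0, fast++
slow=3 fast=18: a[fast]=0, fast++
slow=3 fast=19: a[fast]=0, fast++
slow=3 fast=20: a[fast]=5≠0 swap→a[3]=5, slow++,fast++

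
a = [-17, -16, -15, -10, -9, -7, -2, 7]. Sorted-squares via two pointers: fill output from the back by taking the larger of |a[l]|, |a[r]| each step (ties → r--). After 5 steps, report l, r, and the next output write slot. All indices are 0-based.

l=5, r=7, next write slot=2

[0,7] |-17|>|7| out[7]=289 → l++
[1,7] |-16|>|7| out[6]=256 → l++
[2,7] |-15|>|7| out[5]=225 → l++
[3,7] |-10|>|7| out[4]=100 → l++
[4,7] |-9|>|7| out[3]=81 → l++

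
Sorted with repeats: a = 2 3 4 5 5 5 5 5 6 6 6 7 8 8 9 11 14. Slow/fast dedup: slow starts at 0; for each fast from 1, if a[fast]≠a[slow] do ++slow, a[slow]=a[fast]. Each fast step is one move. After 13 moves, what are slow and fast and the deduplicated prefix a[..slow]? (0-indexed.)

slow=6, fast=14, prefix=[2, 3, 4, 5, 6, 7, 8]

(s=0,f=1) a[fast]=3≠a[slow]=2 write a[1]=3 → slow++,fast++
(s=1,f=2) a[fast]=4≠a[slow]=3 write a[2]=4 → slow++,fast++
(s=2,f=3) a[fast]=5≠a[slow]=4 write a[3]=5 → slow++,fast++
(s=3,f=4) a[fast]=5=a[slow] dup → fast++
(s=3,f=5) a[fast]=5=a[slow] dup → fast++
(s=3,f=6) a[fast]=5=a[slow] dup → fast++
(s=3,f=7) a[fast]=5=a[slow] dup → fast++
(s=3,f=8) a[fast]=6≠a[slow]=5 write a[4]=6 → slow++,fast++
(s=4,f=9) a[fast]=6=a[slow] dup → fast++
(s=4,f=10) a[fast]=6=a[slow] dup → fast++
(s=4,f=11) a[fast]=7≠a[slow]=6 write a[5]=7 → slow++,fast++
(s=5,f=12) a[fast]=8≠a[slow]=7 write a[6]=8 → slow++,fast++
(s=6,f=13) a[fast]=8=a[slow] dup → fast++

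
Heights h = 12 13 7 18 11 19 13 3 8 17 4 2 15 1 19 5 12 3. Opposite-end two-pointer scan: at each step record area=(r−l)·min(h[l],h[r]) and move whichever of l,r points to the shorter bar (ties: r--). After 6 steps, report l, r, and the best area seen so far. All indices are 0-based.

[0,17] min(12,3)*17=51 best=51 * → r--
[0,16] min(12,12)*16=192 best=192 * → r--
[0,15] min(12,5)*15=75 best=192 → r--
[0,14] min(12,19)*14=168 best=192 → l++
[1,14] min(13,19)*13=169 best=192 → l++
[2,14] min(7,19)*12=84 best=192 → l++

l=3, r=14, best area=192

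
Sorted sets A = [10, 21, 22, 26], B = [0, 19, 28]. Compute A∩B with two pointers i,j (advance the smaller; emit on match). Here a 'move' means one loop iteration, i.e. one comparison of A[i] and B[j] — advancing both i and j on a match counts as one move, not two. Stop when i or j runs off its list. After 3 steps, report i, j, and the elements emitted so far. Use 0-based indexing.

[i=0,j=0] 10>0 → j++
[i=0,j=1] 10<19 → i++
[i=1,j=1] 21>19 → j++

i=1, j=2, emitted=[]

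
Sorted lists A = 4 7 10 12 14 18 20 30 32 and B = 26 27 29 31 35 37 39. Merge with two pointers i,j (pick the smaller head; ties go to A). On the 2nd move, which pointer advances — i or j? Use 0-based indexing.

[i=0,j=0] A[i]=4<=B[j]=26 take 4 → i++
[i=1,j=0] A[i]=7<=B[j]=26 take 7 → i++

i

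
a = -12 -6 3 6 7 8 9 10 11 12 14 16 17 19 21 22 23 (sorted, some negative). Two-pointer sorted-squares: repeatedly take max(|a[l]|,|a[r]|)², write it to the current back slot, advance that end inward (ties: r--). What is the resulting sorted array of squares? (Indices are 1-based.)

[9, 36, 36, 49, 64, 81, 100, 121, 144, 144, 196, 256, 289, 361, 441, 484, 529]

l=1 r=17: |-12|<=|23| out[17]=529, r--
l=1 r=16: |-12|<=|22| out[16]=484, r--
l=1 r=15: |-12|<=|21| out[15]=441, r--
l=1 r=14: |-12|<=|19| out[14]=361, r--
l=1 r=13: |-12|<=|17| out[13]=289, r--
l=1 r=12: |-12|<=|16| out[12]=256, r--
l=1 r=11: |-12|<=|14| out[11]=196, r--
l=1 r=10: |-12|<=|12| out[10]=144, r--
l=1 r=9: |-12|>|11| out[9]=144, l++
l=2 r=9: |-6|<=|11| out[8]=121, r--
l=2 r=8: |-6|<=|10| out[7]=100, r--
l=2 r=7: |-6|<=|9| out[6]=81, r--
l=2 r=6: |-6|<=|8| out[5]=64, r--
l=2 r=5: |-6|<=|7| out[4]=49, r--
l=2 r=4: |-6|<=|6| out[3]=36, r--
l=2 r=3: |-6|>|3| out[2]=36, l++
l=3 r=3: |3|<=|3| out[1]=9, r--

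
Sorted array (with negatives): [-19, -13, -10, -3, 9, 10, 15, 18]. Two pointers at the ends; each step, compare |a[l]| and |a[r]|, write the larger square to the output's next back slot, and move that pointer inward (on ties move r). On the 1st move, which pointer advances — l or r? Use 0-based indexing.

[0,7] |-19|>|18| out[7]=361 → l++

l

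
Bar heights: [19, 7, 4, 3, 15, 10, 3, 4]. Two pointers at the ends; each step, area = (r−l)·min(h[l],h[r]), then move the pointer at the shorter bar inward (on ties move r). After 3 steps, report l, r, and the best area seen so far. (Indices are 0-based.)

l=0 r=7: min(19,4)*7=28 best=28 *, r--
l=0 r=6: min(19,3)*6=18 best=28, r--
l=0 r=5: min(19,10)*5=50 best=50 *, r--

l=0, r=4, best area=50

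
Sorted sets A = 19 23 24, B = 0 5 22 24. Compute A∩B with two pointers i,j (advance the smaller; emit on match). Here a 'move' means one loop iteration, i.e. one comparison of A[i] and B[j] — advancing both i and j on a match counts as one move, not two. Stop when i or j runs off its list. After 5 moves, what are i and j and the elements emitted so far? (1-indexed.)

i=3, j=4, emitted=[]

i=1 j=1: 19>0, j++
i=1 j=2: 19>5, j++
i=1 j=3: 19<22, i++
i=2 j=3: 23>22, j++
i=2 j=4: 23<24, i++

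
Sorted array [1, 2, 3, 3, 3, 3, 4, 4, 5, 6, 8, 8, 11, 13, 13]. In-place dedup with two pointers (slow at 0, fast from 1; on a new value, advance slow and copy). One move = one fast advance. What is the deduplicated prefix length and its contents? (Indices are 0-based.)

length 9; prefix = [1, 2, 3, 4, 5, 6, 8, 11, 13]

slow=0 fast=1: a[fast]=2≠a[slow]=1 write a[1]=2, slow++,fast++
slow=1 fast=2: a[fast]=3≠a[slow]=2 write a[2]=3, slow++,fast++
slow=2 fast=3: a[fast]=3=a[slow] dup, fast++
slow=2 fast=4: a[fast]=3=a[slow] dup, fast++
slow=2 fast=5: a[fast]=3=a[slow] dup, fast++
slow=2 fast=6: a[fast]=4≠a[slow]=3 write a[3]=4, slow++,fast++
slow=3 fast=7: a[fast]=4=a[slow] dup, fast++
slow=3 fast=8: a[fast]=5≠a[slow]=4 write a[4]=5, slow++,fast++
slow=4 fast=9: a[fast]=6≠a[slow]=5 write a[5]=6, slow++,fast++
slow=5 fast=10: a[fast]=8≠a[slow]=6 write a[6]=8, slow++,fast++
slow=6 fast=11: a[fast]=8=a[slow] dup, fast++
slow=6 fast=12: a[fast]=11≠a[slow]=8 write a[7]=11, slow++,fast++
slow=7 fast=13: a[fast]=13≠a[slow]=11 write a[8]=13, slow++,fast++
slow=8 fast=14: a[fast]=13=a[slow] dup, fast++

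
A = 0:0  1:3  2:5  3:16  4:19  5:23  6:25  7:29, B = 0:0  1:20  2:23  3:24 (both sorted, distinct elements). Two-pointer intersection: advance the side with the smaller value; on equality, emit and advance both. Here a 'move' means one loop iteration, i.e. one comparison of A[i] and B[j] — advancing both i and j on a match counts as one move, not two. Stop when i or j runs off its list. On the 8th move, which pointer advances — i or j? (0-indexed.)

j

i=0 j=0: 0==0 emit, i++,j++
i=1 j=1: 3<20, i++
i=2 j=1: 5<20, i++
i=3 j=1: 16<20, i++
i=4 j=1: 19<20, i++
i=5 j=1: 23>20, j++
i=5 j=2: 23==23 emit, i++,j++
i=6 j=3: 25>24, j++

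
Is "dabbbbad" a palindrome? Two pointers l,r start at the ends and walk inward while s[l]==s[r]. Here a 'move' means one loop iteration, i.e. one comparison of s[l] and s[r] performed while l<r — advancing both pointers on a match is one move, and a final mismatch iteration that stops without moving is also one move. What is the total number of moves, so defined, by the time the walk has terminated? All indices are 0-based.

4 moves

[0,7] 'd'=='d' → l++,r--
[1,6] 'a'=='a' → l++,r--
[2,5] 'b'=='b' → l++,r--
[3,4] 'b'=='b' → l++,r--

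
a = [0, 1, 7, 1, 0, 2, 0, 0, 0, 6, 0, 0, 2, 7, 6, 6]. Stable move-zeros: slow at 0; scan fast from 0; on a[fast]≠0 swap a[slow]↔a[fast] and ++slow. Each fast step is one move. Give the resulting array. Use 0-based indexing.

[1, 7, 1, 2, 6, 2, 7, 6, 6, 0, 0, 0, 0, 0, 0, 0]

slow=0 fast=0: a[fast]=0, fast++
slow=0 fast=1: a[fast]=1≠0 swap→a[0]=1, slow++,fast++
slow=1 fast=2: a[fast]=7≠0 swap→a[1]=7, slow++,fast++
slow=2 fast=3: a[fast]=1≠0 swap→a[2]=1, slow++,fast++
slow=3 fast=4: a[fast]=0, fast++
slow=3 fast=5: a[fast]=2≠0 swap→a[3]=2, slow++,fast++
slow=4 fast=6: a[fast]=0, fast++
slow=4 fast=7: a[fast]=0, fast++
slow=4 fast=8: a[fast]=0, fast++
slow=4 fast=9: a[fast]=6≠0 swap→a[4]=6, slow++,fast++
slow=5 fast=10: a[fast]=0, fast++
slow=5 fast=11: a[fast]=0, fast++
slow=5 fast=12: a[fast]=2≠0 swap→a[5]=2, slow++,fast++
slow=6 fast=13: a[fast]=7≠0 swap→a[6]=7, slow++,fast++
slow=7 fast=14: a[fast]=6≠0 swap→a[7]=6, slow++,fast++
slow=8 fast=15: a[fast]=6≠0 swap→a[8]=6, slow++,fast++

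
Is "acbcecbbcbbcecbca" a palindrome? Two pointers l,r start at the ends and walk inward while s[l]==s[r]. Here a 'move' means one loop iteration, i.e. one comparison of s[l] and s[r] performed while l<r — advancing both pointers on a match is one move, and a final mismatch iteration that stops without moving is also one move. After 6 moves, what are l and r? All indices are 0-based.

l=0 r=16: 'a'=='a', l++,r--
l=1 r=15: 'c'=='c', l++,r--
l=2 r=14: 'b'=='b', l++,r--
l=3 r=13: 'c'=='c', l++,r--
l=4 r=12: 'e'=='e', l++,r--
l=5 r=11: 'c'=='c', l++,r--

l=6, r=10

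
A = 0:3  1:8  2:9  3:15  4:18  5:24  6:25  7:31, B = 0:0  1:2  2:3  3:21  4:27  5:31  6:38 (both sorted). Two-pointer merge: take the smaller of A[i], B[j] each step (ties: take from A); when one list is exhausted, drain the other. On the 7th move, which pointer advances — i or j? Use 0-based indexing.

[i=0,j=0] A[i]=3>B[j]=0 take 0 → j++
[i=0,j=1] A[i]=3>B[j]=2 take 2 → j++
[i=0,j=2] A[i]=3<=B[j]=3 take 3 → i++
[i=1,j=2] A[i]=8>B[j]=3 take 3 → j++
[i=1,j=3] A[i]=8<=B[j]=21 take 8 → i++
[i=2,j=3] A[i]=9<=B[j]=21 take 9 → i++
[i=3,j=3] A[i]=15<=B[j]=21 take 15 → i++

i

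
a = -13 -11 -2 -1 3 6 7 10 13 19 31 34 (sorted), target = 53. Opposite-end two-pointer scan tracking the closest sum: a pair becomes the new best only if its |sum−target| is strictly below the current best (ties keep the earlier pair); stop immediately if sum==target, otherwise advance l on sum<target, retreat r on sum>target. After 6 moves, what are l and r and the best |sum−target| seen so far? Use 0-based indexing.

[0,11] -13+34=21 d=32 * → l++
[1,11] -11+34=23 d=30 * → l++
[2,11] -2+34=32 d=21 * → l++
[3,11] -1+34=33 d=20 * → l++
[4,11] 3+34=37 d=16 * → l++
[5,11] 6+34=40 d=13 * → l++

l=6, r=11, best |Δ|=13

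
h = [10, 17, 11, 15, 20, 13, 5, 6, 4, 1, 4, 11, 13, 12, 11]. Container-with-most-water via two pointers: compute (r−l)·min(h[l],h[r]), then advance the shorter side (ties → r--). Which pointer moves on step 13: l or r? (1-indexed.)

l

l=1 r=15: min(10,11)*14=140 best=140 *, l++
l=2 r=15: min(17,11)*13=143 best=143 *, r--
l=2 r=14: min(17,12)*12=144 best=144 *, r--
l=2 r=13: min(17,13)*11=143 best=144, r--
l=2 r=12: min(17,11)*10=110 best=144, r--
l=2 r=11: min(17,4)*9=36 best=144, r--
l=2 r=10: min(17,1)*8=8 best=144, r--
l=2 r=9: min(17,4)*7=28 best=144, r--
l=2 r=8: min(17,6)*6=36 best=144, r--
l=2 r=7: min(17,5)*5=25 best=144, r--
l=2 r=6: min(17,13)*4=52 best=144, r--
l=2 r=5: min(17,20)*3=51 best=144, l++
l=3 r=5: min(11,20)*2=22 best=144, l++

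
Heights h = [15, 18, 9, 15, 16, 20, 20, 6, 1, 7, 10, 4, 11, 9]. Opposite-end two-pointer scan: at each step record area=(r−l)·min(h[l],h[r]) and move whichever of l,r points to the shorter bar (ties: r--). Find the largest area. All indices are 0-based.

l=0 r=13: min(15,9)*13=117 best=117 *, r--
l=0 r=12: min(15,11)*12=132 best=132 *, r--
l=0 r=11: min(15,4)*11=44 best=132, r--
l=0 r=10: min(15,10)*10=100 best=132, r--
l=0 r=9: min(15,7)*9=63 best=132, r--
l=0 r=8: min(15,1)*8=8 best=132, r--
l=0 r=7: min(15,6)*7=42 best=132, r--
l=0 r=6: min(15,20)*6=90 best=132, l++
l=1 r=6: min(18,20)*5=90 best=132, l++
l=2 r=6: min(9,20)*4=36 best=132, l++
l=3 r=6: min(15,20)*3=45 best=132, l++
l=4 r=6: min(16,20)*2=32 best=132, l++
l=5 r=6: min(20,20)*1=20 best=132, r--

max area = 132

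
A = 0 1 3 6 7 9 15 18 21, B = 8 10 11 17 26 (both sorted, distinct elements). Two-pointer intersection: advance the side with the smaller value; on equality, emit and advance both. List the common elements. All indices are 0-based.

intersection = []

[i=0,j=0] 0<8 → i++
[i=1,j=0] 1<8 → i++
[i=2,j=0] 3<8 → i++
[i=3,j=0] 6<8 → i++
[i=4,j=0] 7<8 → i++
[i=5,j=0] 9>8 → j++
[i=5,j=1] 9<10 → i++
[i=6,j=1] 15>10 → j++
[i=6,j=2] 15>11 → j++
[i=6,j=3] 15<17 → i++
[i=7,j=3] 18>17 → j++
[i=7,j=4] 18<26 → i++
[i=8,j=4] 21<26 → i++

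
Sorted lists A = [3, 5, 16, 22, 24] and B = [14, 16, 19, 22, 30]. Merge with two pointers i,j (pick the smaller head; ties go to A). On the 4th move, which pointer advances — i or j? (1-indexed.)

i=1 j=1: A[i]=3<=B[j]=14 take 3, i++
i=2 j=1: A[i]=5<=B[j]=14 take 5, i++
i=3 j=1: A[i]=16>B[j]=14 take 14, j++
i=3 j=2: A[i]=16<=B[j]=16 take 16, i++

i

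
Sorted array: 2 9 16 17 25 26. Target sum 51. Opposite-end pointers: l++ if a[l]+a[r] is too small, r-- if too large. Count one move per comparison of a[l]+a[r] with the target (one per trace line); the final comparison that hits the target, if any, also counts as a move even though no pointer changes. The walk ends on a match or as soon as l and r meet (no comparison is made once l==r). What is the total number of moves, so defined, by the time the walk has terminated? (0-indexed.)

5 moves

[0,5] 2+26=28 <51 → l++
[1,5] 9+26=35 <51 → l++
[2,5] 16+26=42 <51 → l++
[3,5] 17+26=43 <51 → l++
[4,5] 25+26=51 → found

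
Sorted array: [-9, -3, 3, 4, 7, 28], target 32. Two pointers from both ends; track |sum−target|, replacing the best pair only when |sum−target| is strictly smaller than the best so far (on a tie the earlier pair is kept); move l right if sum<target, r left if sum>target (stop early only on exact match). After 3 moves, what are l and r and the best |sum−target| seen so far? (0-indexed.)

l=0 r=5: -9+28=19 d=13 *, l++
l=1 r=5: -3+28=25 d=7 *, l++
l=2 r=5: 3+28=31 d=1 *, l++

l=3, r=5, best |Δ|=1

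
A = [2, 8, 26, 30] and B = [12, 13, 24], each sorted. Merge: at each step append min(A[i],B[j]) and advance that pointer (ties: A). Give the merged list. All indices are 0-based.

i=0 j=0: A[i]=2<=B[j]=12 take 2, i++
i=1 j=0: A[i]=8<=B[j]=12 take 8, i++
i=2 j=0: A[i]=26>B[j]=12 take 12, j++
i=2 j=1: A[i]=26>B[j]=13 take 13, j++
i=2 j=2: A[i]=26>B[j]=24 take 24, j++
i=2 j=3: B done, take A[i]=26, i++
i=3 j=3: B done, take A[i]=30, i++

[2, 8, 12, 13, 24, 26, 30]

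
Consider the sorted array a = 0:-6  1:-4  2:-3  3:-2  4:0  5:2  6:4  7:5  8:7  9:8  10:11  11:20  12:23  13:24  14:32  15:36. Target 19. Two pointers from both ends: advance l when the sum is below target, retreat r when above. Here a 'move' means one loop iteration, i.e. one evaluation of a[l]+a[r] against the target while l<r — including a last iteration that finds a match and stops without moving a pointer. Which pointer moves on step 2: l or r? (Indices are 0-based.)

r

l=0 r=15: -6+36=30 >19, r--
l=0 r=14: -6+32=26 >19, r--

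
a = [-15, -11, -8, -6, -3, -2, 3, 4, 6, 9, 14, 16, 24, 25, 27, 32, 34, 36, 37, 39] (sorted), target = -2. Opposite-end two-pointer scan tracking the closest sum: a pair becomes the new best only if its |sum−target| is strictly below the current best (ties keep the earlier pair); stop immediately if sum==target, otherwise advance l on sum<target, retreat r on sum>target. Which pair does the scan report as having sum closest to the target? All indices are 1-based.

l=1 r=20: -15+39=24 d=26 *, r--
l=1 r=19: -15+37=22 d=24 *, r--
l=1 r=18: -15+36=21 d=23 *, r--
l=1 r=17: -15+34=19 d=21 *, r--
l=1 r=16: -15+32=17 d=19 *, r--
l=1 r=15: -15+27=12 d=14 *, r--
l=1 r=14: -15+25=10 d=12 *, r--
l=1 r=13: -15+24=9 d=11 *, r--
l=1 r=12: -15+16=1 d=3 *, r--
l=1 r=11: -15+14=-1 d=1 *, r--
l=1 r=10: -15+9=-6 d=4, l++
l=2 r=10: -11+9=-2 d=0 *, stop

pair (-11, 9) with sum -2 (|Δ|=0)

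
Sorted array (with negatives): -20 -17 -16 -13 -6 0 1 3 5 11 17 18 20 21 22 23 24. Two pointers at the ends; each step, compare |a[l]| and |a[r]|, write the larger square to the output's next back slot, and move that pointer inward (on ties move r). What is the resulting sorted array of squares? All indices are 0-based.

[0, 1, 9, 25, 36, 121, 169, 256, 289, 289, 324, 400, 400, 441, 484, 529, 576]

[0,16] |-20|<=|24| out[16]=576 → r--
[0,15] |-20|<=|23| out[15]=529 → r--
[0,14] |-20|<=|22| out[14]=484 → r--
[0,13] |-20|<=|21| out[13]=441 → r--
[0,12] |-20|<=|20| out[12]=400 → r--
[0,11] |-20|>|18| out[11]=400 → l++
[1,11] |-17|<=|18| out[10]=324 → r--
[1,10] |-17|<=|17| out[9]=289 → r--
[1,9] |-17|>|11| out[8]=289 → l++
[2,9] |-16|>|11| out[7]=256 → l++
[3,9] |-13|>|11| out[6]=169 → l++
[4,9] |-6|<=|11| out[5]=121 → r--
[4,8] |-6|>|5| out[4]=36 → l++
[5,8] |0|<=|5| out[3]=25 → r--
[5,7] |0|<=|3| out[2]=9 → r--
[5,6] |0|<=|1| out[1]=1 → r--
[5,5] |0|<=|0| out[0]=0 → r--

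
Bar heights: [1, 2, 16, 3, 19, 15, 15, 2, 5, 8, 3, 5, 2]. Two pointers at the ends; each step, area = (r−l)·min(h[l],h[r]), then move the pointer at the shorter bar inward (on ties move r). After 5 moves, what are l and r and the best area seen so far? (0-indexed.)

l=2, r=9, best area=45

[0,12] min(1,2)*12=12 best=12 * → l++
[1,12] min(2,2)*11=22 best=22 * → r--
[1,11] min(2,5)*10=20 best=22 → l++
[2,11] min(16,5)*9=45 best=45 * → r--
[2,10] min(16,3)*8=24 best=45 → r--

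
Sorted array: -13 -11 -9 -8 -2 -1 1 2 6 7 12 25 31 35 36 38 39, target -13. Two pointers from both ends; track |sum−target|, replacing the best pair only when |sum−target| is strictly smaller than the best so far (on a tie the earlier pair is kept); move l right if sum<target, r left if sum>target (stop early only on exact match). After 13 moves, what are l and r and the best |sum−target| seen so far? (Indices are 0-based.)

l=0 r=16: -13+39=26 d=39 *, r--
l=0 r=15: -13+38=25 d=38 *, r--
l=0 r=14: -13+36=23 d=36 *, r--
l=0 r=13: -13+35=22 d=35 *, r--
l=0 r=12: -13+31=18 d=31 *, r--
l=0 r=11: -13+25=12 d=25 *, r--
l=0 r=10: -13+12=-1 d=12 *, r--
l=0 r=9: -13+7=-6 d=7 *, r--
l=0 r=8: -13+6=-7 d=6 *, r--
l=0 r=7: -13+2=-11 d=2 *, r--
l=0 r=6: -13+1=-12 d=1 *, r--
l=0 r=5: -13+-1=-14 d=1, l++
l=1 r=5: -11+-1=-12 d=1, r--

l=1, r=4, best |Δ|=1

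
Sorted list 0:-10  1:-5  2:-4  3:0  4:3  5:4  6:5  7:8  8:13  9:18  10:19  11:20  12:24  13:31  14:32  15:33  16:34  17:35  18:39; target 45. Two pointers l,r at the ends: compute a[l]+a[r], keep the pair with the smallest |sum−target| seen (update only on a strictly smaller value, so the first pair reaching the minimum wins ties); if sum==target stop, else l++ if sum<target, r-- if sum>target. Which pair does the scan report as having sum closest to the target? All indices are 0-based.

[0,18] -10+39=29 d=16 * → l++
[1,18] -5+39=34 d=11 * → l++
[2,18] -4+39=35 d=10 * → l++
[3,18] 0+39=39 d=6 * → l++
[4,18] 3+39=42 d=3 * → l++
[5,18] 4+39=43 d=2 * → l++
[6,18] 5+39=44 d=1 * → l++
[7,18] 8+39=47 d=2 → r--
[7,17] 8+35=43 d=2 → l++
[8,17] 13+35=48 d=3 → r--
[8,16] 13+34=47 d=2 → r--
[8,15] 13+33=46 d=1 → r--
[8,14] 13+32=45 d=0 * → stop

pair (13, 32) with sum 45 (|Δ|=0)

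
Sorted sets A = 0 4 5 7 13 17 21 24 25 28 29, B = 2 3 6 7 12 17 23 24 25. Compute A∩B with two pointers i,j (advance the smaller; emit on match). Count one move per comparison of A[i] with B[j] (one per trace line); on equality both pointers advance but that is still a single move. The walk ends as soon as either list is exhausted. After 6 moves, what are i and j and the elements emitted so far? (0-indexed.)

i=3, j=3, emitted=[]

[i=0,j=0] 0<2 → i++
[i=1,j=0] 4>2 → j++
[i=1,j=1] 4>3 → j++
[i=1,j=2] 4<6 → i++
[i=2,j=2] 5<6 → i++
[i=3,j=2] 7>6 → j++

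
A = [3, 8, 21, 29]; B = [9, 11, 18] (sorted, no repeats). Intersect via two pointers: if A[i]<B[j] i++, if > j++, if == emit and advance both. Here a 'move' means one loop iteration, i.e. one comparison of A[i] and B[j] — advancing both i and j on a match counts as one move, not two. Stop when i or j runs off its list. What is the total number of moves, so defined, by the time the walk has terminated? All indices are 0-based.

5 moves

[i=0,j=0] 3<9 → i++
[i=1,j=0] 8<9 → i++
[i=2,j=0] 21>9 → j++
[i=2,j=1] 21>11 → j++
[i=2,j=2] 21>18 → j++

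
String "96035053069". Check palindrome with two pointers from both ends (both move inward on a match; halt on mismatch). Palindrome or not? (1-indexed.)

l=1 r=11: '9'=='9', l++,r--
l=2 r=10: '6'=='6', l++,r--
l=3 r=9: '0'=='0', l++,r--
l=4 r=8: '3'=='3', l++,r--
l=5 r=7: '5'=='5', l++,r--

palindrome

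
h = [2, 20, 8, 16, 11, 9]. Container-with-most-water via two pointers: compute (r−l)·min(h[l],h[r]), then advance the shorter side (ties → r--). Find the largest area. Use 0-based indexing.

max area = 36

[0,5] min(2,9)*5=10 best=10 * → l++
[1,5] min(20,9)*4=36 best=36 * → r--
[1,4] min(20,11)*3=33 best=36 → r--
[1,3] min(20,16)*2=32 best=36 → r--
[1,2] min(20,8)*1=8 best=36 → r--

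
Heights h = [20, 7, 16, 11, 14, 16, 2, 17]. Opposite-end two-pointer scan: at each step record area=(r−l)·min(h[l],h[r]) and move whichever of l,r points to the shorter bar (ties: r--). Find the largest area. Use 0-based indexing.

max area = 119

l=0 r=7: min(20,17)*7=119 best=119 *, r--
l=0 r=6: min(20,2)*6=12 best=119, r--
l=0 r=5: min(20,16)*5=80 best=119, r--
l=0 r=4: min(20,14)*4=56 best=119, r--
l=0 r=3: min(20,11)*3=33 best=119, r--
l=0 r=2: min(20,16)*2=32 best=119, r--
l=0 r=1: min(20,7)*1=7 best=119, r--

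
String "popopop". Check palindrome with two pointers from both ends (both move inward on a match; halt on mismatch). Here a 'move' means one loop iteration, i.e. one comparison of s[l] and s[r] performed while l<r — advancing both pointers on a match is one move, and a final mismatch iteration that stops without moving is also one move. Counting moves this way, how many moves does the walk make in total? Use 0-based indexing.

3 moves

l=0 r=6: 'p'=='p', l++,r--
l=1 r=5: 'o'=='o', l++,r--
l=2 r=4: 'p'=='p', l++,r--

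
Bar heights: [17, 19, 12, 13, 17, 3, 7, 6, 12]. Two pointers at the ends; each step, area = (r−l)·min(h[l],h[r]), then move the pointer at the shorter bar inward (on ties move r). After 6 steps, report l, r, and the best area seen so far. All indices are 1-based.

l=1, r=3, best area=96

[1,9] min(17,12)*8=96 best=96 * → r--
[1,8] min(17,6)*7=42 best=96 → r--
[1,7] min(17,7)*6=42 best=96 → r--
[1,6] min(17,3)*5=15 best=96 → r--
[1,5] min(17,17)*4=68 best=96 → r--
[1,4] min(17,13)*3=39 best=96 → r--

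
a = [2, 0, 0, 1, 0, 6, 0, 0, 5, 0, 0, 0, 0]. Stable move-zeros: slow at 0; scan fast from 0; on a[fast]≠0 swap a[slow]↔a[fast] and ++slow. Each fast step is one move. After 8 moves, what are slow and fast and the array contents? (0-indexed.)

(s=0,f=0) a[fast]=2≠0 swap→a[0]=2 → slow++,fast++
(s=1,f=1) a[fast]=0 → fast++
(s=1,f=2) a[fast]=0 → fast++
(s=1,f=3) a[fast]=1≠0 swap→a[1]=1 → slow++,fast++
(s=2,f=4) a[fast]=0 → fast++
(s=2,f=5) a[fast]=6≠0 swap→a[2]=6 → slow++,fast++
(s=3,f=6) a[fast]=0 → fast++
(s=3,f=7) a[fast]=0 → fast++

slow=3, fast=8, a=[2, 1, 6, 0, 0, 0, 0, 0, 5, 0, 0, 0, 0]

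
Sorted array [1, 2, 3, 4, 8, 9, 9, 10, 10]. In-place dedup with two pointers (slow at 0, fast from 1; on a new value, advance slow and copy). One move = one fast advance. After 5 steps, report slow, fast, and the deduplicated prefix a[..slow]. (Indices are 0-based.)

slow=5, fast=6, prefix=[1, 2, 3, 4, 8, 9]

slow=0 fast=1: a[fast]=2≠a[slow]=1 write a[1]=2, slow++,fast++
slow=1 fast=2: a[fast]=3≠a[slow]=2 write a[2]=3, slow++,fast++
slow=2 fast=3: a[fast]=4≠a[slow]=3 write a[3]=4, slow++,fast++
slow=3 fast=4: a[fast]=8≠a[slow]=4 write a[4]=8, slow++,fast++
slow=4 fast=5: a[fast]=9≠a[slow]=8 write a[5]=9, slow++,fast++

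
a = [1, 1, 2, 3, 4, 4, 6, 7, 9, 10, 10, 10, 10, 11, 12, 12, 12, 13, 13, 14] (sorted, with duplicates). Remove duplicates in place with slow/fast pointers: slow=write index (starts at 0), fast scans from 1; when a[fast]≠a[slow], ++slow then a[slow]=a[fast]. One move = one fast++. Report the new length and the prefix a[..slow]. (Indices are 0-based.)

slow=0 fast=1: a[fast]=1=a[slow] dup, fast++
slow=0 fast=2: a[fast]=2≠a[slow]=1 write a[1]=2, slow++,fast++
slow=1 fast=3: a[fast]=3≠a[slow]=2 write a[2]=3, slow++,fast++
slow=2 fast=4: a[fast]=4≠a[slow]=3 write a[3]=4, slow++,fast++
slow=3 fast=5: a[fast]=4=a[slow] dup, fast++
slow=3 fast=6: a[fast]=6≠a[slow]=4 write a[4]=6, slow++,fast++
slow=4 fast=7: a[fast]=7≠a[slow]=6 write a[5]=7, slow++,fast++
slow=5 fast=8: a[fast]=9≠a[slow]=7 write a[6]=9, slow++,fast++
slow=6 fast=9: a[fast]=10≠a[slow]=9 write a[7]=10, slow++,fast++
slow=7 fast=10: a[fast]=10=a[slow] dup, fast++
slow=7 fast=11: a[fast]=10=a[slow] dup, fast++
slow=7 fast=12: a[fast]=10=a[slow] dup, fast++
slow=7 fast=13: a[fast]=11≠a[slow]=10 write a[8]=11, slow++,fast++
slow=8 fast=14: a[fast]=12≠a[slow]=11 write a[9]=12, slow++,fast++
slow=9 fast=15: a[fast]=12=a[slow] dup, fast++
slow=9 fast=16: a[fast]=12=a[slow] dup, fast++
slow=9 fast=17: a[fast]=13≠a[slow]=12 write a[10]=13, slow++,fast++
slow=10 fast=18: a[fast]=13=a[slow] dup, fast++
slow=10 fast=19: a[fast]=14≠a[slow]=13 write a[11]=14, slow++,fast++

length 12; prefix = [1, 2, 3, 4, 6, 7, 9, 10, 11, 12, 13, 14]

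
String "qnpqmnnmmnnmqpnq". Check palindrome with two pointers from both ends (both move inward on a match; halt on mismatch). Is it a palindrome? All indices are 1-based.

palindrome

l=1 r=16: 'q'=='q', l++,r--
l=2 r=15: 'n'=='n', l++,r--
l=3 r=14: 'p'=='p', l++,r--
l=4 r=13: 'q'=='q', l++,r--
l=5 r=12: 'm'=='m', l++,r--
l=6 r=11: 'n'=='n', l++,r--
l=7 r=10: 'n'=='n', l++,r--
l=8 r=9: 'm'=='m', l++,r--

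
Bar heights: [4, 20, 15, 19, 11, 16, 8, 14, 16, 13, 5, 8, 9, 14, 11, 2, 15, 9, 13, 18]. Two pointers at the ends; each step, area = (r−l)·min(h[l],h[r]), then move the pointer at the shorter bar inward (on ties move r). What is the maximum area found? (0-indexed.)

l=0 r=19: min(4,18)*19=76 best=76 *, l++
l=1 r=19: min(20,18)*18=324 best=324 *, r--
l=1 r=18: min(20,13)*17=221 best=324, r--
l=1 r=17: min(20,9)*16=144 best=324, r--
l=1 r=16: min(20,15)*15=225 best=324, r--
l=1 r=15: min(20,2)*14=28 best=324, r--
l=1 r=14: min(20,11)*13=143 best=324, r--
l=1 r=13: min(20,14)*12=168 best=324, r--
l=1 r=12: min(20,9)*11=99 best=324, r--
l=1 r=11: min(20,8)*10=80 best=324, r--
l=1 r=10: min(20,5)*9=45 best=324, r--
l=1 r=9: min(20,13)*8=104 best=324, r--
l=1 r=8: min(20,16)*7=112 best=324, r--
l=1 r=7: min(20,14)*6=84 best=324, r--
l=1 r=6: min(20,8)*5=40 best=324, r--
l=1 r=5: min(20,16)*4=64 best=324, r--
l=1 r=4: min(20,11)*3=33 best=324, r--
l=1 r=3: min(20,19)*2=38 best=324, r--
l=1 r=2: min(20,15)*1=15 best=324, r--

max area = 324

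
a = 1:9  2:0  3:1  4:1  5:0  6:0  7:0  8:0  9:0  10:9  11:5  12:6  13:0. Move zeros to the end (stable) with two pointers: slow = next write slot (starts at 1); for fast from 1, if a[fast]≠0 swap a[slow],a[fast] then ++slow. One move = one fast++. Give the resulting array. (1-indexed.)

[9, 1, 1, 9, 5, 6, 0, 0, 0, 0, 0, 0, 0]

slow=1 fast=1: a[fast]=9≠0 swap→a[1]=9, slow++,fast++
slow=2 fast=2: a[fast]=0, fast++
slow=2 fast=3: a[fast]=1≠0 swap→a[2]=1, slow++,fast++
slow=3 fast=4: a[fast]=1≠0 swap→a[3]=1, slow++,fast++
slow=4 fast=5: a[fast]=0, fast++
slow=4 fast=6: a[fast]=0, fast++
slow=4 fast=7: a[fast]=0, fast++
slow=4 fast=8: a[fast]=0, fast++
slow=4 fast=9: a[fast]=0, fast++
slow=4 fast=10: a[fast]=9≠0 swap→a[4]=9, slow++,fast++
slow=5 fast=11: a[fast]=5≠0 swap→a[5]=5, slow++,fast++
slow=6 fast=12: a[fast]=6≠0 swap→a[6]=6, slow++,fast++
slow=7 fast=13: a[fast]=0, fast++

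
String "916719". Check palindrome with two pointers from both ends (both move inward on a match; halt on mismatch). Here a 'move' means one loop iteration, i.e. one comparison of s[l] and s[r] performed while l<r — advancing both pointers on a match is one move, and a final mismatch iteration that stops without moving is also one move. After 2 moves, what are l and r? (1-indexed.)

l=3, r=4

l=1 r=6: '9'=='9', l++,r--
l=2 r=5: '1'=='1', l++,r--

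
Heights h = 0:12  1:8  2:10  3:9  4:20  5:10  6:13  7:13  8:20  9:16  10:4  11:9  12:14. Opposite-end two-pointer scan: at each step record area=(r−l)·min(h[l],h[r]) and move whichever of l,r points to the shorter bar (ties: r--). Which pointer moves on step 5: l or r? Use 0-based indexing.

r

[0,12] min(12,14)*12=144 best=144 * → l++
[1,12] min(8,14)*11=88 best=144 → l++
[2,12] min(10,14)*10=100 best=144 → l++
[3,12] min(9,14)*9=81 best=144 → l++
[4,12] min(20,14)*8=112 best=144 → r--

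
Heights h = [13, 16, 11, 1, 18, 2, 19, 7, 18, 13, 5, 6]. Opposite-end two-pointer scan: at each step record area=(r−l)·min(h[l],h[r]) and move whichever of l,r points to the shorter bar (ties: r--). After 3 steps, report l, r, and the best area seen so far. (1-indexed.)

l=1, r=9, best area=117

[1,12] min(13,6)*11=66 best=66 * → r--
[1,11] min(13,5)*10=50 best=66 → r--
[1,10] min(13,13)*9=117 best=117 * → r--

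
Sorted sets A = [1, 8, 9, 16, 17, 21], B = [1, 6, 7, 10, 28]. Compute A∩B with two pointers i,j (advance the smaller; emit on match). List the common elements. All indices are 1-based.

[i=1,j=1] 1==1 emit → i++,j++
[i=2,j=2] 8>6 → j++
[i=2,j=3] 8>7 → j++
[i=2,j=4] 8<10 → i++
[i=3,j=4] 9<10 → i++
[i=4,j=4] 16>10 → j++
[i=4,j=5] 16<28 → i++
[i=5,j=5] 17<28 → i++
[i=6,j=5] 21<28 → i++

intersection = [1]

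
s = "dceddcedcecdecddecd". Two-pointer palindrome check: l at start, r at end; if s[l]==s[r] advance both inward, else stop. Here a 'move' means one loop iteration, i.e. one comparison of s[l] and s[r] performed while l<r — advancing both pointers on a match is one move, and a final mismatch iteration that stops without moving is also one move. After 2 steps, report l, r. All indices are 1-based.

[1,19] 'd'=='d' → l++,r--
[2,18] 'c'=='c' → l++,r--

l=3, r=17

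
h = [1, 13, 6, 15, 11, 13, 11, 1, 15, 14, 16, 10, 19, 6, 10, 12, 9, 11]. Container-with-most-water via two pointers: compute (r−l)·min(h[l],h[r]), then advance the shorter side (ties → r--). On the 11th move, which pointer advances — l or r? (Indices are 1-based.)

l

l=1 r=18: min(1,11)*17=17 best=17 *, l++
l=2 r=18: min(13,11)*16=176 best=176 *, r--
l=2 r=17: min(13,9)*15=135 best=176, r--
l=2 r=16: min(13,12)*14=168 best=176, r--
l=2 r=15: min(13,10)*13=130 best=176, r--
l=2 r=14: min(13,6)*12=72 best=176, r--
l=2 r=13: min(13,19)*11=143 best=176, l++
l=3 r=13: min(6,19)*10=60 best=176, l++
l=4 r=13: min(15,19)*9=135 best=176, l++
l=5 r=13: min(11,19)*8=88 best=176, l++
l=6 r=13: min(13,19)*7=91 best=176, l++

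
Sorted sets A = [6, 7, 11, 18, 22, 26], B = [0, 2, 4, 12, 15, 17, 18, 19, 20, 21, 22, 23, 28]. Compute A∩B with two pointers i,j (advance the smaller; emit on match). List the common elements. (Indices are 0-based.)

[i=0,j=0] 6>0 → j++
[i=0,j=1] 6>2 → j++
[i=0,j=2] 6>4 → j++
[i=0,j=3] 6<12 → i++
[i=1,j=3] 7<12 → i++
[i=2,j=3] 11<12 → i++
[i=3,j=3] 18>12 → j++
[i=3,j=4] 18>15 → j++
[i=3,j=5] 18>17 → j++
[i=3,j=6] 18==18 emit → i++,j++
[i=4,j=7] 22>19 → j++
[i=4,j=8] 22>20 → j++
[i=4,j=9] 22>21 → j++
[i=4,j=10] 22==22 emit → i++,j++
[i=5,j=11] 26>23 → j++
[i=5,j=12] 26<28 → i++

intersection = [18, 22]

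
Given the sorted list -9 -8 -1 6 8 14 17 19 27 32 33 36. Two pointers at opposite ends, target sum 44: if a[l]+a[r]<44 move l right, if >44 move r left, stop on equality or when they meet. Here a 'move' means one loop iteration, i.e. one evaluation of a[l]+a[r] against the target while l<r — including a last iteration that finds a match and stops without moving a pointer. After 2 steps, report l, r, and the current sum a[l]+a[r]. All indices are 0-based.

l=2, r=11, sum=35

l=0 r=11: -9+36=27 <44, l++
l=1 r=11: -8+36=28 <44, l++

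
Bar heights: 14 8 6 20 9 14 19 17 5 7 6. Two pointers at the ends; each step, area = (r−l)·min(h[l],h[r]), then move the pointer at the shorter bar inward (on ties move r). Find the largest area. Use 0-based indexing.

max area = 98

l=0 r=10: min(14,6)*10=60 best=60 *, r--
l=0 r=9: min(14,7)*9=63 best=63 *, r--
l=0 r=8: min(14,5)*8=40 best=63, r--
l=0 r=7: min(14,17)*7=98 best=98 *, l++
l=1 r=7: min(8,17)*6=48 best=98, l++
l=2 r=7: min(6,17)*5=30 best=98, l++
l=3 r=7: min(20,17)*4=68 best=98, r--
l=3 r=6: min(20,19)*3=57 best=98, r--
l=3 r=5: min(20,14)*2=28 best=98, r--
l=3 r=4: min(20,9)*1=9 best=98, r--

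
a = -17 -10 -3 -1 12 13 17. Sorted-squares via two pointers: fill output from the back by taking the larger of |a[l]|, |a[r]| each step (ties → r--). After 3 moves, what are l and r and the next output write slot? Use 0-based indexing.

l=1, r=4, next write slot=3

l=0 r=6: |-17|<=|17| out[6]=289, r--
l=0 r=5: |-17|>|13| out[5]=289, l++
l=1 r=5: |-10|<=|13| out[4]=169, r--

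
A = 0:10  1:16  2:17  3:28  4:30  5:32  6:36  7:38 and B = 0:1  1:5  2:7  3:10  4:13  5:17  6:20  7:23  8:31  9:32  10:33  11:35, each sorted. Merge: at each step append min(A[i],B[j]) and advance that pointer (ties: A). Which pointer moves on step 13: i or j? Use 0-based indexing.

[i=0,j=0] A[i]=10>B[j]=1 take 1 → j++
[i=0,j=1] A[i]=10>B[j]=5 take 5 → j++
[i=0,j=2] A[i]=10>B[j]=7 take 7 → j++
[i=0,j=3] A[i]=10<=B[j]=10 take 10 → i++
[i=1,j=3] A[i]=16>B[j]=10 take 10 → j++
[i=1,j=4] A[i]=16>B[j]=13 take 13 → j++
[i=1,j=5] A[i]=16<=B[j]=17 take 16 → i++
[i=2,j=5] A[i]=17<=B[j]=17 take 17 → i++
[i=3,j=5] A[i]=28>B[j]=17 take 17 → j++
[i=3,j=6] A[i]=28>B[j]=20 take 20 → j++
[i=3,j=7] A[i]=28>B[j]=23 take 23 → j++
[i=3,j=8] A[i]=28<=B[j]=31 take 28 → i++
[i=4,j=8] A[i]=30<=B[j]=31 take 30 → i++

i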